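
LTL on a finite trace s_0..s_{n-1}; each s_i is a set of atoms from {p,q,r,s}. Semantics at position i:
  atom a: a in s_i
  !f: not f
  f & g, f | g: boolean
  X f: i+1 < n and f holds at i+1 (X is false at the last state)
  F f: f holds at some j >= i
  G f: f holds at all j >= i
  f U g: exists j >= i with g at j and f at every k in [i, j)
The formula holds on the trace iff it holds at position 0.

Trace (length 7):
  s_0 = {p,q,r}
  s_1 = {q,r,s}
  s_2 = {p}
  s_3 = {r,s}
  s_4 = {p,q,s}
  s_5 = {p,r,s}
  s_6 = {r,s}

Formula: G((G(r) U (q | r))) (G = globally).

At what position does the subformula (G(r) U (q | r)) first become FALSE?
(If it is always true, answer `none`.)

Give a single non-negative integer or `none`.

Answer: 2

Derivation:
s_0={p,q,r}: (G(r) U (q | r))=True G(r)=False r=True (q | r)=True q=True
s_1={q,r,s}: (G(r) U (q | r))=True G(r)=False r=True (q | r)=True q=True
s_2={p}: (G(r) U (q | r))=False G(r)=False r=False (q | r)=False q=False
s_3={r,s}: (G(r) U (q | r))=True G(r)=False r=True (q | r)=True q=False
s_4={p,q,s}: (G(r) U (q | r))=True G(r)=False r=False (q | r)=True q=True
s_5={p,r,s}: (G(r) U (q | r))=True G(r)=True r=True (q | r)=True q=False
s_6={r,s}: (G(r) U (q | r))=True G(r)=True r=True (q | r)=True q=False
G((G(r) U (q | r))) holds globally = False
First violation at position 2.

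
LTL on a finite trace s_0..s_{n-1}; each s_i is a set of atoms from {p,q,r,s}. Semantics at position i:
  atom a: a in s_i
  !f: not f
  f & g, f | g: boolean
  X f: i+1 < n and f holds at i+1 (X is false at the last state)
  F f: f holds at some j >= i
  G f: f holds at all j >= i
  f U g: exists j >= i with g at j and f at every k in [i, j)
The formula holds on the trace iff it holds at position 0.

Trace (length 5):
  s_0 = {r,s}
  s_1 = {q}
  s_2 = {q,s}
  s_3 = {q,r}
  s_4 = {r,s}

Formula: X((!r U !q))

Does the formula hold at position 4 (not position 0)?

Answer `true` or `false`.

s_0={r,s}: X((!r U !q))=False (!r U !q)=True !r=False r=True !q=True q=False
s_1={q}: X((!r U !q))=False (!r U !q)=False !r=True r=False !q=False q=True
s_2={q,s}: X((!r U !q))=False (!r U !q)=False !r=True r=False !q=False q=True
s_3={q,r}: X((!r U !q))=True (!r U !q)=False !r=False r=True !q=False q=True
s_4={r,s}: X((!r U !q))=False (!r U !q)=True !r=False r=True !q=True q=False
Evaluating at position 4: result = False

Answer: false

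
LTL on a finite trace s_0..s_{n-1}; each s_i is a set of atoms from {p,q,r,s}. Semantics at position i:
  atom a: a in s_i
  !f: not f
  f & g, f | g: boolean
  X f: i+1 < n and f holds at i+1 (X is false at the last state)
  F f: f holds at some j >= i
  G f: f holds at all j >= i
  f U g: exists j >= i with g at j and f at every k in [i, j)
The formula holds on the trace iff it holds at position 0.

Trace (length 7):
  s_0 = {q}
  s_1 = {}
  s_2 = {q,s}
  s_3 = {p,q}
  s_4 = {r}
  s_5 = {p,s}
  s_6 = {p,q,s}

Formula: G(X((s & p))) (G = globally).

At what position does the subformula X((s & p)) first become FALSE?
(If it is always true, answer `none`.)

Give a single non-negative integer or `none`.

s_0={q}: X((s & p))=False (s & p)=False s=False p=False
s_1={}: X((s & p))=False (s & p)=False s=False p=False
s_2={q,s}: X((s & p))=False (s & p)=False s=True p=False
s_3={p,q}: X((s & p))=False (s & p)=False s=False p=True
s_4={r}: X((s & p))=True (s & p)=False s=False p=False
s_5={p,s}: X((s & p))=True (s & p)=True s=True p=True
s_6={p,q,s}: X((s & p))=False (s & p)=True s=True p=True
G(X((s & p))) holds globally = False
First violation at position 0.

Answer: 0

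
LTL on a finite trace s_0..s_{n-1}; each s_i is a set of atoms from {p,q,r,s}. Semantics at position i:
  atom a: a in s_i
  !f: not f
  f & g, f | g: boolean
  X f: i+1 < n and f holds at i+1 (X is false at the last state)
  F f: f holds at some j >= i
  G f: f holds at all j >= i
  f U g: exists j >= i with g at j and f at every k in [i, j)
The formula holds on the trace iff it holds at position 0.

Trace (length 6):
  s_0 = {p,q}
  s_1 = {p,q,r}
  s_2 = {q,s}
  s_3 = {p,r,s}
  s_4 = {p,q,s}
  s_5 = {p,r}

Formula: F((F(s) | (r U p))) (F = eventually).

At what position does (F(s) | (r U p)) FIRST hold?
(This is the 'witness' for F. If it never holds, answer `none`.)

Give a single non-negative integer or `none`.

Answer: 0

Derivation:
s_0={p,q}: (F(s) | (r U p))=True F(s)=True s=False (r U p)=True r=False p=True
s_1={p,q,r}: (F(s) | (r U p))=True F(s)=True s=False (r U p)=True r=True p=True
s_2={q,s}: (F(s) | (r U p))=True F(s)=True s=True (r U p)=False r=False p=False
s_3={p,r,s}: (F(s) | (r U p))=True F(s)=True s=True (r U p)=True r=True p=True
s_4={p,q,s}: (F(s) | (r U p))=True F(s)=True s=True (r U p)=True r=False p=True
s_5={p,r}: (F(s) | (r U p))=True F(s)=False s=False (r U p)=True r=True p=True
F((F(s) | (r U p))) holds; first witness at position 0.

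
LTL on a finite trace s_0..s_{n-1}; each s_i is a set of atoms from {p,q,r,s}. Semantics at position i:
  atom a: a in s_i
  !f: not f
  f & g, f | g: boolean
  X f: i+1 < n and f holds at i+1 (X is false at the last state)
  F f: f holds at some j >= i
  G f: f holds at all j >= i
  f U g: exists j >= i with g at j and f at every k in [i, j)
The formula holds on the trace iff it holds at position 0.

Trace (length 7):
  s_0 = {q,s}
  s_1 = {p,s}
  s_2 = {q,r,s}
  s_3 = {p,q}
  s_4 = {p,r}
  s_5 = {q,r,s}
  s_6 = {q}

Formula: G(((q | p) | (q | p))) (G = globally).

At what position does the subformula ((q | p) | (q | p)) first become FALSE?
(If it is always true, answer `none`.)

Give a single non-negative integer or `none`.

Answer: none

Derivation:
s_0={q,s}: ((q | p) | (q | p))=True (q | p)=True q=True p=False
s_1={p,s}: ((q | p) | (q | p))=True (q | p)=True q=False p=True
s_2={q,r,s}: ((q | p) | (q | p))=True (q | p)=True q=True p=False
s_3={p,q}: ((q | p) | (q | p))=True (q | p)=True q=True p=True
s_4={p,r}: ((q | p) | (q | p))=True (q | p)=True q=False p=True
s_5={q,r,s}: ((q | p) | (q | p))=True (q | p)=True q=True p=False
s_6={q}: ((q | p) | (q | p))=True (q | p)=True q=True p=False
G(((q | p) | (q | p))) holds globally = True
No violation — formula holds at every position.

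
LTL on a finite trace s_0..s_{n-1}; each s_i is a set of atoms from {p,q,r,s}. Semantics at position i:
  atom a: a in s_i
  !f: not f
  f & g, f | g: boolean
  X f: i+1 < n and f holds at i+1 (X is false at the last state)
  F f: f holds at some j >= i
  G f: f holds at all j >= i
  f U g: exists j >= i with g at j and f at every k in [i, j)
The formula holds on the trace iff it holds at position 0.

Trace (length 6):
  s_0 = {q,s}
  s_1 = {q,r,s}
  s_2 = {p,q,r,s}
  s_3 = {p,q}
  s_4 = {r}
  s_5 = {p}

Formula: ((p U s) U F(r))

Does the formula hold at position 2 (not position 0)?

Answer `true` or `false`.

s_0={q,s}: ((p U s) U F(r))=True (p U s)=True p=False s=True F(r)=True r=False
s_1={q,r,s}: ((p U s) U F(r))=True (p U s)=True p=False s=True F(r)=True r=True
s_2={p,q,r,s}: ((p U s) U F(r))=True (p U s)=True p=True s=True F(r)=True r=True
s_3={p,q}: ((p U s) U F(r))=True (p U s)=False p=True s=False F(r)=True r=False
s_4={r}: ((p U s) U F(r))=True (p U s)=False p=False s=False F(r)=True r=True
s_5={p}: ((p U s) U F(r))=False (p U s)=False p=True s=False F(r)=False r=False
Evaluating at position 2: result = True

Answer: true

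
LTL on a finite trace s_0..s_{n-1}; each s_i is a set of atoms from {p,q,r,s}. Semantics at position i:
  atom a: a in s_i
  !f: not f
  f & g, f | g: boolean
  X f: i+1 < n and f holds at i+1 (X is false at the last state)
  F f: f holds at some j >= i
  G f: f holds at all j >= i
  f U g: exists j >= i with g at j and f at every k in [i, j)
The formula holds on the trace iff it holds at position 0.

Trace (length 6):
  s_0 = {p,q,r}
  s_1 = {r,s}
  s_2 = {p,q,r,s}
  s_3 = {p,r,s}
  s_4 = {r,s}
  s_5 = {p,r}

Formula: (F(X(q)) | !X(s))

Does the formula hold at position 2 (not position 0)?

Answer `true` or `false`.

Answer: false

Derivation:
s_0={p,q,r}: (F(X(q)) | !X(s))=True F(X(q))=True X(q)=False q=True !X(s)=False X(s)=True s=False
s_1={r,s}: (F(X(q)) | !X(s))=True F(X(q))=True X(q)=True q=False !X(s)=False X(s)=True s=True
s_2={p,q,r,s}: (F(X(q)) | !X(s))=False F(X(q))=False X(q)=False q=True !X(s)=False X(s)=True s=True
s_3={p,r,s}: (F(X(q)) | !X(s))=False F(X(q))=False X(q)=False q=False !X(s)=False X(s)=True s=True
s_4={r,s}: (F(X(q)) | !X(s))=True F(X(q))=False X(q)=False q=False !X(s)=True X(s)=False s=True
s_5={p,r}: (F(X(q)) | !X(s))=True F(X(q))=False X(q)=False q=False !X(s)=True X(s)=False s=False
Evaluating at position 2: result = False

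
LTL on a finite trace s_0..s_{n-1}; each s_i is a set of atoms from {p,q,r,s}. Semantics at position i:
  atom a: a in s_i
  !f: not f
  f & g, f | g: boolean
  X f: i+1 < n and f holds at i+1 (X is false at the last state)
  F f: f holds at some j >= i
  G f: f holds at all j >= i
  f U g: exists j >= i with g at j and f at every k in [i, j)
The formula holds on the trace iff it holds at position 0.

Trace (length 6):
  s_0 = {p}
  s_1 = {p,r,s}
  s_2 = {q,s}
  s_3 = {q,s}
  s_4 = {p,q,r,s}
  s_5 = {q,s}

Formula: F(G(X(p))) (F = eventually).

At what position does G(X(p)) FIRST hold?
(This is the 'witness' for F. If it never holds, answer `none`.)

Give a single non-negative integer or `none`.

Answer: none

Derivation:
s_0={p}: G(X(p))=False X(p)=True p=True
s_1={p,r,s}: G(X(p))=False X(p)=False p=True
s_2={q,s}: G(X(p))=False X(p)=False p=False
s_3={q,s}: G(X(p))=False X(p)=True p=False
s_4={p,q,r,s}: G(X(p))=False X(p)=False p=True
s_5={q,s}: G(X(p))=False X(p)=False p=False
F(G(X(p))) does not hold (no witness exists).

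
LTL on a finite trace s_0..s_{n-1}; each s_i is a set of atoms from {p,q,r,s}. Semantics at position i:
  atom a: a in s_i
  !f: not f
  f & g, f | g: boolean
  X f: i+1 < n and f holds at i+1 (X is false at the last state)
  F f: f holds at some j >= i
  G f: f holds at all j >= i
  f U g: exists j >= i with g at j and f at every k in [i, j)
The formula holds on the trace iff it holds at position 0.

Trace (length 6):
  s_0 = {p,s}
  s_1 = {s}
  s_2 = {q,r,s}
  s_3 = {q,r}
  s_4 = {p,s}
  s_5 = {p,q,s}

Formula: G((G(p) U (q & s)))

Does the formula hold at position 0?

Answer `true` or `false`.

Answer: false

Derivation:
s_0={p,s}: G((G(p) U (q & s)))=False (G(p) U (q & s))=False G(p)=False p=True (q & s)=False q=False s=True
s_1={s}: G((G(p) U (q & s)))=False (G(p) U (q & s))=False G(p)=False p=False (q & s)=False q=False s=True
s_2={q,r,s}: G((G(p) U (q & s)))=False (G(p) U (q & s))=True G(p)=False p=False (q & s)=True q=True s=True
s_3={q,r}: G((G(p) U (q & s)))=False (G(p) U (q & s))=False G(p)=False p=False (q & s)=False q=True s=False
s_4={p,s}: G((G(p) U (q & s)))=True (G(p) U (q & s))=True G(p)=True p=True (q & s)=False q=False s=True
s_5={p,q,s}: G((G(p) U (q & s)))=True (G(p) U (q & s))=True G(p)=True p=True (q & s)=True q=True s=True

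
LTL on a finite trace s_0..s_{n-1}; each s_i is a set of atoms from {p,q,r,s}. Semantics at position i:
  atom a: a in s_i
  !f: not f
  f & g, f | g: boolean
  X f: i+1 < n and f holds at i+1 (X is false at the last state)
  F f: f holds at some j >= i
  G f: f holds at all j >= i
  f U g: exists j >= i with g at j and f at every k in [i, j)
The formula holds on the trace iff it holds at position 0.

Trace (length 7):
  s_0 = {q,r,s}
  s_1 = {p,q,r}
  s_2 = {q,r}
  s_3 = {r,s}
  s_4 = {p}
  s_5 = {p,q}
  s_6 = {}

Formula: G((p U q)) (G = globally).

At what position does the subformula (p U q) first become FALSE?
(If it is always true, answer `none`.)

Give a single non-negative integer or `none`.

s_0={q,r,s}: (p U q)=True p=False q=True
s_1={p,q,r}: (p U q)=True p=True q=True
s_2={q,r}: (p U q)=True p=False q=True
s_3={r,s}: (p U q)=False p=False q=False
s_4={p}: (p U q)=True p=True q=False
s_5={p,q}: (p U q)=True p=True q=True
s_6={}: (p U q)=False p=False q=False
G((p U q)) holds globally = False
First violation at position 3.

Answer: 3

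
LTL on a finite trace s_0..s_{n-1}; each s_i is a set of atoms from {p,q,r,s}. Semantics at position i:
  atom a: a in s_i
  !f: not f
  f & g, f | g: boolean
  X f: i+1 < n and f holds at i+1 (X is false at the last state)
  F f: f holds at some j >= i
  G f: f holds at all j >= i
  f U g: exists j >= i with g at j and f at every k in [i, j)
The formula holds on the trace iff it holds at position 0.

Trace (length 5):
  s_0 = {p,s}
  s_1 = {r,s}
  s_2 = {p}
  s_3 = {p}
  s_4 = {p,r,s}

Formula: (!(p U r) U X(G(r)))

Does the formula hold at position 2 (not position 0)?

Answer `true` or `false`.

s_0={p,s}: (!(p U r) U X(G(r)))=False !(p U r)=False (p U r)=True p=True r=False X(G(r))=False G(r)=False
s_1={r,s}: (!(p U r) U X(G(r)))=False !(p U r)=False (p U r)=True p=False r=True X(G(r))=False G(r)=False
s_2={p}: (!(p U r) U X(G(r)))=False !(p U r)=False (p U r)=True p=True r=False X(G(r))=False G(r)=False
s_3={p}: (!(p U r) U X(G(r)))=True !(p U r)=False (p U r)=True p=True r=False X(G(r))=True G(r)=False
s_4={p,r,s}: (!(p U r) U X(G(r)))=False !(p U r)=False (p U r)=True p=True r=True X(G(r))=False G(r)=True
Evaluating at position 2: result = False

Answer: false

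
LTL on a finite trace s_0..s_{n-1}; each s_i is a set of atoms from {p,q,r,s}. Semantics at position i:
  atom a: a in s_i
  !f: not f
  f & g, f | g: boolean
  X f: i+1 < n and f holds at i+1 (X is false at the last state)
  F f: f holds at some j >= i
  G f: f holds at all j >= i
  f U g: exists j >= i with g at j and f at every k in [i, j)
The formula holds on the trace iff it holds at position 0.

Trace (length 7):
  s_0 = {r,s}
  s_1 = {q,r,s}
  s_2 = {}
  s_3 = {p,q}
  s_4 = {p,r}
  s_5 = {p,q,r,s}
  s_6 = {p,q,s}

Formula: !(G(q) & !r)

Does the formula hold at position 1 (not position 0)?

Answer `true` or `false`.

Answer: true

Derivation:
s_0={r,s}: !(G(q) & !r)=True (G(q) & !r)=False G(q)=False q=False !r=False r=True
s_1={q,r,s}: !(G(q) & !r)=True (G(q) & !r)=False G(q)=False q=True !r=False r=True
s_2={}: !(G(q) & !r)=True (G(q) & !r)=False G(q)=False q=False !r=True r=False
s_3={p,q}: !(G(q) & !r)=True (G(q) & !r)=False G(q)=False q=True !r=True r=False
s_4={p,r}: !(G(q) & !r)=True (G(q) & !r)=False G(q)=False q=False !r=False r=True
s_5={p,q,r,s}: !(G(q) & !r)=True (G(q) & !r)=False G(q)=True q=True !r=False r=True
s_6={p,q,s}: !(G(q) & !r)=False (G(q) & !r)=True G(q)=True q=True !r=True r=False
Evaluating at position 1: result = True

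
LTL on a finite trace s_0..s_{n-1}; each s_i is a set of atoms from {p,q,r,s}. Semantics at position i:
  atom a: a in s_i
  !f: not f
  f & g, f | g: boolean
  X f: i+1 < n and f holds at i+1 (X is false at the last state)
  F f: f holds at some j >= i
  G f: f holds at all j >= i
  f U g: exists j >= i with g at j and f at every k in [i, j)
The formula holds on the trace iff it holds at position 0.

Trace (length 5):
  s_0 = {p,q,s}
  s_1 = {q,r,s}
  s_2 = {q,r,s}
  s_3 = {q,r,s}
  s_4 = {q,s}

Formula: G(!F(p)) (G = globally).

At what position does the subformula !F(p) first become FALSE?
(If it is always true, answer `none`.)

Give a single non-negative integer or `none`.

Answer: 0

Derivation:
s_0={p,q,s}: !F(p)=False F(p)=True p=True
s_1={q,r,s}: !F(p)=True F(p)=False p=False
s_2={q,r,s}: !F(p)=True F(p)=False p=False
s_3={q,r,s}: !F(p)=True F(p)=False p=False
s_4={q,s}: !F(p)=True F(p)=False p=False
G(!F(p)) holds globally = False
First violation at position 0.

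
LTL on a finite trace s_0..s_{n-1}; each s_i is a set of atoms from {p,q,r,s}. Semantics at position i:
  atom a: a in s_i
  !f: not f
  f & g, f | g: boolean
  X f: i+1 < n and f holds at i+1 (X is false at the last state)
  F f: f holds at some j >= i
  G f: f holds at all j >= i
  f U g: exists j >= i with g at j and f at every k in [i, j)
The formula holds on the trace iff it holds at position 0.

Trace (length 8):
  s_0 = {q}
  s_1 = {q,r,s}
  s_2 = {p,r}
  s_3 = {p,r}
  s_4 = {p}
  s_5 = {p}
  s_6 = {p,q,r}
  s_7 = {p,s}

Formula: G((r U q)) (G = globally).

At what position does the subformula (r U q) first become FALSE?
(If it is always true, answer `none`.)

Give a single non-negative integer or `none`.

s_0={q}: (r U q)=True r=False q=True
s_1={q,r,s}: (r U q)=True r=True q=True
s_2={p,r}: (r U q)=False r=True q=False
s_3={p,r}: (r U q)=False r=True q=False
s_4={p}: (r U q)=False r=False q=False
s_5={p}: (r U q)=False r=False q=False
s_6={p,q,r}: (r U q)=True r=True q=True
s_7={p,s}: (r U q)=False r=False q=False
G((r U q)) holds globally = False
First violation at position 2.

Answer: 2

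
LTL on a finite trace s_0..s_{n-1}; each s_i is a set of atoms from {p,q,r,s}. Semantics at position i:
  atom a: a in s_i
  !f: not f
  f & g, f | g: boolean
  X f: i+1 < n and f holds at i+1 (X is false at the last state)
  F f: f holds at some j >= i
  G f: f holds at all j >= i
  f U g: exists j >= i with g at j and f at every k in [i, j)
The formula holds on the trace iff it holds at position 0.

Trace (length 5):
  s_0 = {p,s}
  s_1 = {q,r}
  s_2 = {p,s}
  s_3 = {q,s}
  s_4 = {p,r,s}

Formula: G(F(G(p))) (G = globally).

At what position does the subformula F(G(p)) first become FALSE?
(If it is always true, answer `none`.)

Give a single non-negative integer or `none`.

s_0={p,s}: F(G(p))=True G(p)=False p=True
s_1={q,r}: F(G(p))=True G(p)=False p=False
s_2={p,s}: F(G(p))=True G(p)=False p=True
s_3={q,s}: F(G(p))=True G(p)=False p=False
s_4={p,r,s}: F(G(p))=True G(p)=True p=True
G(F(G(p))) holds globally = True
No violation — formula holds at every position.

Answer: none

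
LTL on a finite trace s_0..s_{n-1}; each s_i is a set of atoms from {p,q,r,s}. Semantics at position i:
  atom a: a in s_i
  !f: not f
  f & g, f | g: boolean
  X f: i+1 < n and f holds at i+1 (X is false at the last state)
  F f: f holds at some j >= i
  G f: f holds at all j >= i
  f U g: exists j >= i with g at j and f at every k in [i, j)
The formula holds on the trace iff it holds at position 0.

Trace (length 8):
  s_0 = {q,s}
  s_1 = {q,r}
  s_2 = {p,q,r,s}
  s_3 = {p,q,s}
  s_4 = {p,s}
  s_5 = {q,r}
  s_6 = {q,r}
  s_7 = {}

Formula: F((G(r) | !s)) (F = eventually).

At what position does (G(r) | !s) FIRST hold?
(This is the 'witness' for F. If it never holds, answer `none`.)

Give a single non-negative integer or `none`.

Answer: 1

Derivation:
s_0={q,s}: (G(r) | !s)=False G(r)=False r=False !s=False s=True
s_1={q,r}: (G(r) | !s)=True G(r)=False r=True !s=True s=False
s_2={p,q,r,s}: (G(r) | !s)=False G(r)=False r=True !s=False s=True
s_3={p,q,s}: (G(r) | !s)=False G(r)=False r=False !s=False s=True
s_4={p,s}: (G(r) | !s)=False G(r)=False r=False !s=False s=True
s_5={q,r}: (G(r) | !s)=True G(r)=False r=True !s=True s=False
s_6={q,r}: (G(r) | !s)=True G(r)=False r=True !s=True s=False
s_7={}: (G(r) | !s)=True G(r)=False r=False !s=True s=False
F((G(r) | !s)) holds; first witness at position 1.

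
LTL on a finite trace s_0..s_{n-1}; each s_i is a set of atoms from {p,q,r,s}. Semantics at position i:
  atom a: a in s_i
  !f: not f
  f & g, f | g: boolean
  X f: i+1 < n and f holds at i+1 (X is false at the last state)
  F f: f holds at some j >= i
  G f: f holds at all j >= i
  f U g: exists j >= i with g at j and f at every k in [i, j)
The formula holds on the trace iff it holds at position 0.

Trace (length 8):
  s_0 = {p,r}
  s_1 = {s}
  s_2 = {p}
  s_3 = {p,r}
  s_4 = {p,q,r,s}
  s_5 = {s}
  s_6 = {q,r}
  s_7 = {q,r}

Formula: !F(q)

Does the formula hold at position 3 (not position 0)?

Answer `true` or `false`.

Answer: false

Derivation:
s_0={p,r}: !F(q)=False F(q)=True q=False
s_1={s}: !F(q)=False F(q)=True q=False
s_2={p}: !F(q)=False F(q)=True q=False
s_3={p,r}: !F(q)=False F(q)=True q=False
s_4={p,q,r,s}: !F(q)=False F(q)=True q=True
s_5={s}: !F(q)=False F(q)=True q=False
s_6={q,r}: !F(q)=False F(q)=True q=True
s_7={q,r}: !F(q)=False F(q)=True q=True
Evaluating at position 3: result = False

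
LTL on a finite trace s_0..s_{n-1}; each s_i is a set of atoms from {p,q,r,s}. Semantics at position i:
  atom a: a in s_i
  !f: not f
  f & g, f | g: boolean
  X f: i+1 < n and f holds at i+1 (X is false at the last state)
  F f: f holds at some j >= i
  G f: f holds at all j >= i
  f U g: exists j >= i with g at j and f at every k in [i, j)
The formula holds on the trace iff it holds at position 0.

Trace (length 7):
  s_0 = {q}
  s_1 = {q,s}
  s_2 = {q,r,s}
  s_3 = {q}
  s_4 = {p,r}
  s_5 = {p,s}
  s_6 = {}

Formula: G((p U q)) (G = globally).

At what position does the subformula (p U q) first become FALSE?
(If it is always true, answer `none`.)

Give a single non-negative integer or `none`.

Answer: 4

Derivation:
s_0={q}: (p U q)=True p=False q=True
s_1={q,s}: (p U q)=True p=False q=True
s_2={q,r,s}: (p U q)=True p=False q=True
s_3={q}: (p U q)=True p=False q=True
s_4={p,r}: (p U q)=False p=True q=False
s_5={p,s}: (p U q)=False p=True q=False
s_6={}: (p U q)=False p=False q=False
G((p U q)) holds globally = False
First violation at position 4.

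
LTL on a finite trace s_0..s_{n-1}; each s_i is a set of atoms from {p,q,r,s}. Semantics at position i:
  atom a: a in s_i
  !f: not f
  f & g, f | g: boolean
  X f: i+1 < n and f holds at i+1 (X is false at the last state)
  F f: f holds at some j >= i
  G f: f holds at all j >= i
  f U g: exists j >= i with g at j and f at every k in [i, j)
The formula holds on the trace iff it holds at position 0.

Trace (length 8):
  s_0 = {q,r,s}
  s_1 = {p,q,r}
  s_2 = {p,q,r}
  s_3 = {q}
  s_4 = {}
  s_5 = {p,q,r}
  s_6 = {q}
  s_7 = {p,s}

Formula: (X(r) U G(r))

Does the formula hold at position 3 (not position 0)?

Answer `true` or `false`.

Answer: false

Derivation:
s_0={q,r,s}: (X(r) U G(r))=False X(r)=True r=True G(r)=False
s_1={p,q,r}: (X(r) U G(r))=False X(r)=True r=True G(r)=False
s_2={p,q,r}: (X(r) U G(r))=False X(r)=False r=True G(r)=False
s_3={q}: (X(r) U G(r))=False X(r)=False r=False G(r)=False
s_4={}: (X(r) U G(r))=False X(r)=True r=False G(r)=False
s_5={p,q,r}: (X(r) U G(r))=False X(r)=False r=True G(r)=False
s_6={q}: (X(r) U G(r))=False X(r)=False r=False G(r)=False
s_7={p,s}: (X(r) U G(r))=False X(r)=False r=False G(r)=False
Evaluating at position 3: result = False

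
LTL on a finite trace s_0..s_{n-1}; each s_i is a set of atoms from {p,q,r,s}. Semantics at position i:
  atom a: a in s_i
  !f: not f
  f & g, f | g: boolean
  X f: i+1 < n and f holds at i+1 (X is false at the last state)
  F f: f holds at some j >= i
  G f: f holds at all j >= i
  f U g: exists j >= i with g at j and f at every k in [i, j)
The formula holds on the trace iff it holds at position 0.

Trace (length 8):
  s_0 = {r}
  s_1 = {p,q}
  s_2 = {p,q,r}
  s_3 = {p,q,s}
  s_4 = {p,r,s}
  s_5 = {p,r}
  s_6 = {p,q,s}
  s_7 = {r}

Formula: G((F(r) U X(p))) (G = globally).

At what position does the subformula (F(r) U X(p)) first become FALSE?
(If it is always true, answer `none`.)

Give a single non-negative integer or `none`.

s_0={r}: (F(r) U X(p))=True F(r)=True r=True X(p)=True p=False
s_1={p,q}: (F(r) U X(p))=True F(r)=True r=False X(p)=True p=True
s_2={p,q,r}: (F(r) U X(p))=True F(r)=True r=True X(p)=True p=True
s_3={p,q,s}: (F(r) U X(p))=True F(r)=True r=False X(p)=True p=True
s_4={p,r,s}: (F(r) U X(p))=True F(r)=True r=True X(p)=True p=True
s_5={p,r}: (F(r) U X(p))=True F(r)=True r=True X(p)=True p=True
s_6={p,q,s}: (F(r) U X(p))=False F(r)=True r=False X(p)=False p=True
s_7={r}: (F(r) U X(p))=False F(r)=True r=True X(p)=False p=False
G((F(r) U X(p))) holds globally = False
First violation at position 6.

Answer: 6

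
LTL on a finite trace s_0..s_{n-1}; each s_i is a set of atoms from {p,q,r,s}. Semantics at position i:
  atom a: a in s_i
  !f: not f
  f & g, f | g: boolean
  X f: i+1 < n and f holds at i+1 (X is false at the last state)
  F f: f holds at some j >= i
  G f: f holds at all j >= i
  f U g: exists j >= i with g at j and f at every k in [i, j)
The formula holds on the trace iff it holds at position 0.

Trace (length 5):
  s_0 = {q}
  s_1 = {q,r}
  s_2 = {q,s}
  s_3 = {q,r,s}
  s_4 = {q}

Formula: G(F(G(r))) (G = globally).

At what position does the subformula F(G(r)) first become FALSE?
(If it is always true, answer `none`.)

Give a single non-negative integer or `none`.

s_0={q}: F(G(r))=False G(r)=False r=False
s_1={q,r}: F(G(r))=False G(r)=False r=True
s_2={q,s}: F(G(r))=False G(r)=False r=False
s_3={q,r,s}: F(G(r))=False G(r)=False r=True
s_4={q}: F(G(r))=False G(r)=False r=False
G(F(G(r))) holds globally = False
First violation at position 0.

Answer: 0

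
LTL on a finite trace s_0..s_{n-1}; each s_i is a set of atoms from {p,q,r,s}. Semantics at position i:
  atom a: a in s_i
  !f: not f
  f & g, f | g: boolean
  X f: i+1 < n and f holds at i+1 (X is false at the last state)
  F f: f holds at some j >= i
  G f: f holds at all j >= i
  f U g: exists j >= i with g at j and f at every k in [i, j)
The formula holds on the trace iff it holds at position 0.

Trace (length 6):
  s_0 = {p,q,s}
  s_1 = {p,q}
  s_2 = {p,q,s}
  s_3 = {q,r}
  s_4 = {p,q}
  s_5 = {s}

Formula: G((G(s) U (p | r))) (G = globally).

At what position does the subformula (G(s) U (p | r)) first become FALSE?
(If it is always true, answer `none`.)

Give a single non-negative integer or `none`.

s_0={p,q,s}: (G(s) U (p | r))=True G(s)=False s=True (p | r)=True p=True r=False
s_1={p,q}: (G(s) U (p | r))=True G(s)=False s=False (p | r)=True p=True r=False
s_2={p,q,s}: (G(s) U (p | r))=True G(s)=False s=True (p | r)=True p=True r=False
s_3={q,r}: (G(s) U (p | r))=True G(s)=False s=False (p | r)=True p=False r=True
s_4={p,q}: (G(s) U (p | r))=True G(s)=False s=False (p | r)=True p=True r=False
s_5={s}: (G(s) U (p | r))=False G(s)=True s=True (p | r)=False p=False r=False
G((G(s) U (p | r))) holds globally = False
First violation at position 5.

Answer: 5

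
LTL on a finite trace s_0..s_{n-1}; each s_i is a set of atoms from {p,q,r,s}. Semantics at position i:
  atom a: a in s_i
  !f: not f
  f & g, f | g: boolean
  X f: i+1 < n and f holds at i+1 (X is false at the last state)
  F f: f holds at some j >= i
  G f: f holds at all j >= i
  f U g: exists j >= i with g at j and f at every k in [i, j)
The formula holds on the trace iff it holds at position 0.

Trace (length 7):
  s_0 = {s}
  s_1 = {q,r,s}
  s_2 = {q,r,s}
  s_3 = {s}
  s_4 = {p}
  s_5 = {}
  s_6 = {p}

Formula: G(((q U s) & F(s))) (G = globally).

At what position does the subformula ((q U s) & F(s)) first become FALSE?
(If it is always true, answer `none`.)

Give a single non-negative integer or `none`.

s_0={s}: ((q U s) & F(s))=True (q U s)=True q=False s=True F(s)=True
s_1={q,r,s}: ((q U s) & F(s))=True (q U s)=True q=True s=True F(s)=True
s_2={q,r,s}: ((q U s) & F(s))=True (q U s)=True q=True s=True F(s)=True
s_3={s}: ((q U s) & F(s))=True (q U s)=True q=False s=True F(s)=True
s_4={p}: ((q U s) & F(s))=False (q U s)=False q=False s=False F(s)=False
s_5={}: ((q U s) & F(s))=False (q U s)=False q=False s=False F(s)=False
s_6={p}: ((q U s) & F(s))=False (q U s)=False q=False s=False F(s)=False
G(((q U s) & F(s))) holds globally = False
First violation at position 4.

Answer: 4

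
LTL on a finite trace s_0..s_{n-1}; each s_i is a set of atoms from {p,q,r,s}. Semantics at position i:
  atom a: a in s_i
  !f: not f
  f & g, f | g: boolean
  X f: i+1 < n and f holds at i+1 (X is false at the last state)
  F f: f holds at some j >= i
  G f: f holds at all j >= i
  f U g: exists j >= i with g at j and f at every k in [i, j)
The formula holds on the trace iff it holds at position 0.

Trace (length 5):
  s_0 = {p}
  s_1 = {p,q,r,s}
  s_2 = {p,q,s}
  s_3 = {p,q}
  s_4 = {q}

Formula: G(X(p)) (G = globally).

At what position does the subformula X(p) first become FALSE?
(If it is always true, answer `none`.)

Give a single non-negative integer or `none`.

Answer: 3

Derivation:
s_0={p}: X(p)=True p=True
s_1={p,q,r,s}: X(p)=True p=True
s_2={p,q,s}: X(p)=True p=True
s_3={p,q}: X(p)=False p=True
s_4={q}: X(p)=False p=False
G(X(p)) holds globally = False
First violation at position 3.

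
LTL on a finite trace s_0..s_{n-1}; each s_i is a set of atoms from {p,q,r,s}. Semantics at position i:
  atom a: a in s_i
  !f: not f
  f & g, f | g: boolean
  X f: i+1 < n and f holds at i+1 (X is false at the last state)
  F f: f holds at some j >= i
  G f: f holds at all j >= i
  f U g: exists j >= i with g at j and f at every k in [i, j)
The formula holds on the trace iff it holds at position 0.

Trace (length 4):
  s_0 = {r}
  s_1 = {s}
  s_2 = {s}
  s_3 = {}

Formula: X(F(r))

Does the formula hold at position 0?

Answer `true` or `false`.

Answer: false

Derivation:
s_0={r}: X(F(r))=False F(r)=True r=True
s_1={s}: X(F(r))=False F(r)=False r=False
s_2={s}: X(F(r))=False F(r)=False r=False
s_3={}: X(F(r))=False F(r)=False r=False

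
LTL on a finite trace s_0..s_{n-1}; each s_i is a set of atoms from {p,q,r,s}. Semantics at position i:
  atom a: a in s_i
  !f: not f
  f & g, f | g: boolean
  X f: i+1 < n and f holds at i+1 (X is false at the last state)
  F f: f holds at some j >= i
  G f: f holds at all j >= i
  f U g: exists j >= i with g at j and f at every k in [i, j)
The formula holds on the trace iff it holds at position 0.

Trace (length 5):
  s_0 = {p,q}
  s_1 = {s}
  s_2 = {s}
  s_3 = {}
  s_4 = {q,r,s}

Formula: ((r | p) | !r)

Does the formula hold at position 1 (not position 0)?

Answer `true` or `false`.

s_0={p,q}: ((r | p) | !r)=True (r | p)=True r=False p=True !r=True
s_1={s}: ((r | p) | !r)=True (r | p)=False r=False p=False !r=True
s_2={s}: ((r | p) | !r)=True (r | p)=False r=False p=False !r=True
s_3={}: ((r | p) | !r)=True (r | p)=False r=False p=False !r=True
s_4={q,r,s}: ((r | p) | !r)=True (r | p)=True r=True p=False !r=False
Evaluating at position 1: result = True

Answer: true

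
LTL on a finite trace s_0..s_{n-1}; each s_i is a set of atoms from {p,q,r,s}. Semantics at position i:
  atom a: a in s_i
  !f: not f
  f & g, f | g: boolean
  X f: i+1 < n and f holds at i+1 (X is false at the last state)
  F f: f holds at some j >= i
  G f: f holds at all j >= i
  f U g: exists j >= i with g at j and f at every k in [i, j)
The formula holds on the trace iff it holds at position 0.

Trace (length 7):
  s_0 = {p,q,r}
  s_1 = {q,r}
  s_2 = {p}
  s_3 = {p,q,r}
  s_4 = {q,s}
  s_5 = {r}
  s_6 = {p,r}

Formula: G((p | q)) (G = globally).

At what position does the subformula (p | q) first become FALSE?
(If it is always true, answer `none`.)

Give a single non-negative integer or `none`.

Answer: 5

Derivation:
s_0={p,q,r}: (p | q)=True p=True q=True
s_1={q,r}: (p | q)=True p=False q=True
s_2={p}: (p | q)=True p=True q=False
s_3={p,q,r}: (p | q)=True p=True q=True
s_4={q,s}: (p | q)=True p=False q=True
s_5={r}: (p | q)=False p=False q=False
s_6={p,r}: (p | q)=True p=True q=False
G((p | q)) holds globally = False
First violation at position 5.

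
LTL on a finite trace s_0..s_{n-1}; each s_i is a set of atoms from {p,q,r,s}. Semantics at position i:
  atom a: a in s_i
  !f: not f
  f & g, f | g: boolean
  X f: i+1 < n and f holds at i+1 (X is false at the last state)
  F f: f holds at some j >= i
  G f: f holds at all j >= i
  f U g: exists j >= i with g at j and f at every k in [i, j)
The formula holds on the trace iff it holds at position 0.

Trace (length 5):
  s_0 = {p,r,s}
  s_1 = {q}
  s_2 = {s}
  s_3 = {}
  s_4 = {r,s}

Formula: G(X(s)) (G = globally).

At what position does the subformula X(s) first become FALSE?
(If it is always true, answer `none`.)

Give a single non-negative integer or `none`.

s_0={p,r,s}: X(s)=False s=True
s_1={q}: X(s)=True s=False
s_2={s}: X(s)=False s=True
s_3={}: X(s)=True s=False
s_4={r,s}: X(s)=False s=True
G(X(s)) holds globally = False
First violation at position 0.

Answer: 0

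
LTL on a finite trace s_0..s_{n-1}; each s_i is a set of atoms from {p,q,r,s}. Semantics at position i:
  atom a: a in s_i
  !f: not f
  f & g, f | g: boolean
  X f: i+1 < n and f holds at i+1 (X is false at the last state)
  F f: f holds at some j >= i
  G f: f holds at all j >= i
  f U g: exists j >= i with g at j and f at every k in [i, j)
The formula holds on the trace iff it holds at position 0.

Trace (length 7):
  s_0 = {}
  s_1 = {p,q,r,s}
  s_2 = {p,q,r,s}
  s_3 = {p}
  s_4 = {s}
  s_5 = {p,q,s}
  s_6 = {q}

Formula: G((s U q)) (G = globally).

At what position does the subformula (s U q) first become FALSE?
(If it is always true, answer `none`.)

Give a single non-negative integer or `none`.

s_0={}: (s U q)=False s=False q=False
s_1={p,q,r,s}: (s U q)=True s=True q=True
s_2={p,q,r,s}: (s U q)=True s=True q=True
s_3={p}: (s U q)=False s=False q=False
s_4={s}: (s U q)=True s=True q=False
s_5={p,q,s}: (s U q)=True s=True q=True
s_6={q}: (s U q)=True s=False q=True
G((s U q)) holds globally = False
First violation at position 0.

Answer: 0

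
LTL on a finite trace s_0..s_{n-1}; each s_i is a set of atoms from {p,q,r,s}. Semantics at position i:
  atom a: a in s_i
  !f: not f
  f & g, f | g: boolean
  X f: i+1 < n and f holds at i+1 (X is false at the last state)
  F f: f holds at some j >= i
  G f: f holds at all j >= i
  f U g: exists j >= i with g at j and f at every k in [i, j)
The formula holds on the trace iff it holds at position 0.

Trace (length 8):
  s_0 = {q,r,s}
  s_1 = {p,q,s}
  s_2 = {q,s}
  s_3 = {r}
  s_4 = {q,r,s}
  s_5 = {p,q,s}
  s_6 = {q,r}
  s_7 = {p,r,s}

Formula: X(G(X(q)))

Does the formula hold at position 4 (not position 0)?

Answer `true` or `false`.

s_0={q,r,s}: X(G(X(q)))=False G(X(q))=False X(q)=True q=True
s_1={p,q,s}: X(G(X(q)))=False G(X(q))=False X(q)=True q=True
s_2={q,s}: X(G(X(q)))=False G(X(q))=False X(q)=False q=True
s_3={r}: X(G(X(q)))=False G(X(q))=False X(q)=True q=False
s_4={q,r,s}: X(G(X(q)))=False G(X(q))=False X(q)=True q=True
s_5={p,q,s}: X(G(X(q)))=False G(X(q))=False X(q)=True q=True
s_6={q,r}: X(G(X(q)))=False G(X(q))=False X(q)=False q=True
s_7={p,r,s}: X(G(X(q)))=False G(X(q))=False X(q)=False q=False
Evaluating at position 4: result = False

Answer: false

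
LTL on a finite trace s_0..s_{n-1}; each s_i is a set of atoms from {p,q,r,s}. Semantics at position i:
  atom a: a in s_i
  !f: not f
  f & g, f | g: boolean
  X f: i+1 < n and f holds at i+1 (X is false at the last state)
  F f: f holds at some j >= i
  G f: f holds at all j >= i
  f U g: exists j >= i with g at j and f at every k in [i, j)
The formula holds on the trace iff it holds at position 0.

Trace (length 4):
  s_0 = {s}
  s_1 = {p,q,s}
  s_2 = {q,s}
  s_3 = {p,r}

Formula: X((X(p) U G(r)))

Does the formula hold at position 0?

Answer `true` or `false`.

Answer: false

Derivation:
s_0={s}: X((X(p) U G(r)))=False (X(p) U G(r))=False X(p)=True p=False G(r)=False r=False
s_1={p,q,s}: X((X(p) U G(r)))=True (X(p) U G(r))=False X(p)=False p=True G(r)=False r=False
s_2={q,s}: X((X(p) U G(r)))=True (X(p) U G(r))=True X(p)=True p=False G(r)=False r=False
s_3={p,r}: X((X(p) U G(r)))=False (X(p) U G(r))=True X(p)=False p=True G(r)=True r=True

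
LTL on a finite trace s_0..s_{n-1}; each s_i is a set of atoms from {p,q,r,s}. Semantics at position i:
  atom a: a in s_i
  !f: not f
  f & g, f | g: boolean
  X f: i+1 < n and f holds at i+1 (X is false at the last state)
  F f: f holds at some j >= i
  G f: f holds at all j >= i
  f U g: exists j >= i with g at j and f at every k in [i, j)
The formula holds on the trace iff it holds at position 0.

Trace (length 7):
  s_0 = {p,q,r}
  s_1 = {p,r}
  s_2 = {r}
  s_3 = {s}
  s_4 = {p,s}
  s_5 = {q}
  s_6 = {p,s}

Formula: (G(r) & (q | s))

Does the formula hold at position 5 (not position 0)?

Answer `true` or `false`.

Answer: false

Derivation:
s_0={p,q,r}: (G(r) & (q | s))=False G(r)=False r=True (q | s)=True q=True s=False
s_1={p,r}: (G(r) & (q | s))=False G(r)=False r=True (q | s)=False q=False s=False
s_2={r}: (G(r) & (q | s))=False G(r)=False r=True (q | s)=False q=False s=False
s_3={s}: (G(r) & (q | s))=False G(r)=False r=False (q | s)=True q=False s=True
s_4={p,s}: (G(r) & (q | s))=False G(r)=False r=False (q | s)=True q=False s=True
s_5={q}: (G(r) & (q | s))=False G(r)=False r=False (q | s)=True q=True s=False
s_6={p,s}: (G(r) & (q | s))=False G(r)=False r=False (q | s)=True q=False s=True
Evaluating at position 5: result = False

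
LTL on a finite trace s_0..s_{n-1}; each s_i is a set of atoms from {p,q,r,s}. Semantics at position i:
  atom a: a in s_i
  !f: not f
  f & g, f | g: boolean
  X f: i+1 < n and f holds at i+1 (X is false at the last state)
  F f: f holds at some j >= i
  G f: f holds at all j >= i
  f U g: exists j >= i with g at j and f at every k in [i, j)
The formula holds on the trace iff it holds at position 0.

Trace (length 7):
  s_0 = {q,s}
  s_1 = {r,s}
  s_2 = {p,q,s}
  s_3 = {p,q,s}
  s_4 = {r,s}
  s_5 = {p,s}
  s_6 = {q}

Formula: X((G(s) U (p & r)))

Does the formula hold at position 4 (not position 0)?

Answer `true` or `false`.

s_0={q,s}: X((G(s) U (p & r)))=False (G(s) U (p & r))=False G(s)=False s=True (p & r)=False p=False r=False
s_1={r,s}: X((G(s) U (p & r)))=False (G(s) U (p & r))=False G(s)=False s=True (p & r)=False p=False r=True
s_2={p,q,s}: X((G(s) U (p & r)))=False (G(s) U (p & r))=False G(s)=False s=True (p & r)=False p=True r=False
s_3={p,q,s}: X((G(s) U (p & r)))=False (G(s) U (p & r))=False G(s)=False s=True (p & r)=False p=True r=False
s_4={r,s}: X((G(s) U (p & r)))=False (G(s) U (p & r))=False G(s)=False s=True (p & r)=False p=False r=True
s_5={p,s}: X((G(s) U (p & r)))=False (G(s) U (p & r))=False G(s)=False s=True (p & r)=False p=True r=False
s_6={q}: X((G(s) U (p & r)))=False (G(s) U (p & r))=False G(s)=False s=False (p & r)=False p=False r=False
Evaluating at position 4: result = False

Answer: false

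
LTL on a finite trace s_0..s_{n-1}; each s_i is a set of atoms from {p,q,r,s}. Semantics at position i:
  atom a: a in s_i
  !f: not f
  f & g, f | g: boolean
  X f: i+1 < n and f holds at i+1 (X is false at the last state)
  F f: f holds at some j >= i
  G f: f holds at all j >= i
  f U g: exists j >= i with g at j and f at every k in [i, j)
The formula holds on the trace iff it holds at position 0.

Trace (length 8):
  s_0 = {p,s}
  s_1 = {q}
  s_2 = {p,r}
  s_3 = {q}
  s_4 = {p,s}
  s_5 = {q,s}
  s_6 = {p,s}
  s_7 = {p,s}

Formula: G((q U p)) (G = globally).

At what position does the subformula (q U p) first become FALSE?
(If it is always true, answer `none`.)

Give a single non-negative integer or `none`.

Answer: none

Derivation:
s_0={p,s}: (q U p)=True q=False p=True
s_1={q}: (q U p)=True q=True p=False
s_2={p,r}: (q U p)=True q=False p=True
s_3={q}: (q U p)=True q=True p=False
s_4={p,s}: (q U p)=True q=False p=True
s_5={q,s}: (q U p)=True q=True p=False
s_6={p,s}: (q U p)=True q=False p=True
s_7={p,s}: (q U p)=True q=False p=True
G((q U p)) holds globally = True
No violation — formula holds at every position.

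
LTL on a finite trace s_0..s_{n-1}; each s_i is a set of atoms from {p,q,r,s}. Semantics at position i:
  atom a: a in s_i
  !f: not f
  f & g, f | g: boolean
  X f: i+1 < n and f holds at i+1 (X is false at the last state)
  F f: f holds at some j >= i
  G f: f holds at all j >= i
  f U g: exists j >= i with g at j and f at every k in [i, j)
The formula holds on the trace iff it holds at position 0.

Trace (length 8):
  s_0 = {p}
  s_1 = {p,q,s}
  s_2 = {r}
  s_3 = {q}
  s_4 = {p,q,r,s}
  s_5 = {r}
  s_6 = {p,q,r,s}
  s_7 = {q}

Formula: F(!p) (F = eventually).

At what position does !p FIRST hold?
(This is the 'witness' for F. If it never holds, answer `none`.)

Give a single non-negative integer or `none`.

Answer: 2

Derivation:
s_0={p}: !p=False p=True
s_1={p,q,s}: !p=False p=True
s_2={r}: !p=True p=False
s_3={q}: !p=True p=False
s_4={p,q,r,s}: !p=False p=True
s_5={r}: !p=True p=False
s_6={p,q,r,s}: !p=False p=True
s_7={q}: !p=True p=False
F(!p) holds; first witness at position 2.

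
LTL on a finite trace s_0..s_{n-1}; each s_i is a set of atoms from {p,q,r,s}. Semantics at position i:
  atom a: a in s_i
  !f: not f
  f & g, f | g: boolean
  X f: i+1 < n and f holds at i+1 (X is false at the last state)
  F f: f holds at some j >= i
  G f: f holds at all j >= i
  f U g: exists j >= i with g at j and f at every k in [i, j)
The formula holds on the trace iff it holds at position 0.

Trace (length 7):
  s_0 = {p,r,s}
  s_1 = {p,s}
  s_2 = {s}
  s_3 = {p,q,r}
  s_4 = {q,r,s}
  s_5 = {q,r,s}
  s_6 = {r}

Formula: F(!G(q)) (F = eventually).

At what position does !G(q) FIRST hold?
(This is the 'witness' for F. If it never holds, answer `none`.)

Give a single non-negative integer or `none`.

Answer: 0

Derivation:
s_0={p,r,s}: !G(q)=True G(q)=False q=False
s_1={p,s}: !G(q)=True G(q)=False q=False
s_2={s}: !G(q)=True G(q)=False q=False
s_3={p,q,r}: !G(q)=True G(q)=False q=True
s_4={q,r,s}: !G(q)=True G(q)=False q=True
s_5={q,r,s}: !G(q)=True G(q)=False q=True
s_6={r}: !G(q)=True G(q)=False q=False
F(!G(q)) holds; first witness at position 0.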